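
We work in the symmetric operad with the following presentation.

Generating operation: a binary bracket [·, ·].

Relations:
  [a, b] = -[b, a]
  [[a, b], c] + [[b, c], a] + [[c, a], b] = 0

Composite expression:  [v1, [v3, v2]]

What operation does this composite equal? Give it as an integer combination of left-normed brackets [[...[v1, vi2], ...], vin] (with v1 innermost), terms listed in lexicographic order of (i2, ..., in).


-[[v1, v2], v3] + [[v1, v3], v2]

Skip Jacobi rewriting: expand, keep v1-initial words, read off terms.
Composite bracket: [v1, [v3, v2]]
The bracket unfolds into 4 signed words via [a, b] = ab - ba (2^2 = 4).
Words beginning with v1 determine it all:
  v1v2v3 appears with sign -1, giving the term -[[v1, v2], v3]
  v1v3v2 appears with sign +1, giving the term +[[v1, v3], v2]


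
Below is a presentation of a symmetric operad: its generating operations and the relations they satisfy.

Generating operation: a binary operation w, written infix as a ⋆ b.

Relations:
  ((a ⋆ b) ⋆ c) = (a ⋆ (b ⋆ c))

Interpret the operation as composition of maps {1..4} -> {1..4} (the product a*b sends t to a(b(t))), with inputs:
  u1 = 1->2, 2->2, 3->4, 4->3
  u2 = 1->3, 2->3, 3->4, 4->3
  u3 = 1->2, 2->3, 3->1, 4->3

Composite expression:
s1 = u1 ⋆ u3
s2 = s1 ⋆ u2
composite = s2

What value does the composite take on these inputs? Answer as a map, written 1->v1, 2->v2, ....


1->2, 2->2, 3->4, 4->2

(u1 ⋆ u3) = 1->2, 2->4, 3->2, 4->4
((u1 ⋆ u3) ⋆ u2) = 1->2, 2->2, 3->4, 4->2


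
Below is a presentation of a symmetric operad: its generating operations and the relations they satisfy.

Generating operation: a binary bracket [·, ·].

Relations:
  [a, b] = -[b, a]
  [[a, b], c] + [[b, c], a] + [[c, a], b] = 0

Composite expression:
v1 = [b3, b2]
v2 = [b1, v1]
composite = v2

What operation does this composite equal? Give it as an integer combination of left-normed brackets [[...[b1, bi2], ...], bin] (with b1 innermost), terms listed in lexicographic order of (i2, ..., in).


-[[b1, b2], b3] + [[b1, b3], b2]

Antisymmetry and Jacobi reduce to b1-anchored left-normed brackets.
Composite bracket: [b1, [b3, b2]]
The bracket unfolds into 4 signed words via [a, b] = ab - ba (2^2 = 4).
Keep just the words that open with b1:
  sign of b1b2b3 is -1, so it contributes -[[b1, b2], b3]
  sign of b1b3b2 is +1, so it contributes +[[b1, b3], b2]


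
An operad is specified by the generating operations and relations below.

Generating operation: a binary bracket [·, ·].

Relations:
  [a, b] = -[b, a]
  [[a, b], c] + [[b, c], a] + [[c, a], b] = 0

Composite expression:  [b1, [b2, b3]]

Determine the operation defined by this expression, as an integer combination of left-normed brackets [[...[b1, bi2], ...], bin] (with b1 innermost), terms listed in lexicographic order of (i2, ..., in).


A multilinear Lie element is pinned by b1-initial words (b1 innermost).
Composite bracket: [b1, [b2, b3]]
Under [a, b] = ab - ba we get 4 signed associative words (2^2 = 4).
Collect the words opening with b1:
  from b1b2b3, sign +1: term +[[b1, b2], b3]
  from b1b3b2, sign -1: term -[[b1, b3], b2]

[[b1, b2], b3] - [[b1, b3], b2]


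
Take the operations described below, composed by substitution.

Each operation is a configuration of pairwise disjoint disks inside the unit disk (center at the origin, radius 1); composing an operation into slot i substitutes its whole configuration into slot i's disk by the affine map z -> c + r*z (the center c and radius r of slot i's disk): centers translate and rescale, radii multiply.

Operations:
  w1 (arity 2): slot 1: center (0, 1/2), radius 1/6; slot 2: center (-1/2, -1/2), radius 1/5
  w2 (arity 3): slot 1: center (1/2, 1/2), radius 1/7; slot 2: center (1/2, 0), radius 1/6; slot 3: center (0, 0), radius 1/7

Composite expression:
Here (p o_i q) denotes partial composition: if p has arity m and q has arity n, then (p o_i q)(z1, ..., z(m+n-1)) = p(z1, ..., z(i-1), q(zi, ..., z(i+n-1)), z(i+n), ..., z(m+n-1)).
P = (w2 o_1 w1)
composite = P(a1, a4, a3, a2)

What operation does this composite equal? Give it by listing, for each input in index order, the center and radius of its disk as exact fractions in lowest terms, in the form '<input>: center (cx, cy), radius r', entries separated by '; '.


a1: center (1/2, 4/7), radius 1/42; a2: center (0, 0), radius 1/7; a3: center (1/2, 0), radius 1/6; a4: center (3/7, 3/7), radius 1/35


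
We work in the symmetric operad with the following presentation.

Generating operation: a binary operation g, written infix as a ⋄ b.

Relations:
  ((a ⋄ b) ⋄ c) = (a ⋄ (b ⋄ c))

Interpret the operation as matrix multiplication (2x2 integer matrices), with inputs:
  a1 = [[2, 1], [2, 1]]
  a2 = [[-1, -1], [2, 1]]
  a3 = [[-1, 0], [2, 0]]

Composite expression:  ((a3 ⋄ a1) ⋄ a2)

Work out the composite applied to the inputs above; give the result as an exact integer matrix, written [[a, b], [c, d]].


[[0, 1], [0, -2]]


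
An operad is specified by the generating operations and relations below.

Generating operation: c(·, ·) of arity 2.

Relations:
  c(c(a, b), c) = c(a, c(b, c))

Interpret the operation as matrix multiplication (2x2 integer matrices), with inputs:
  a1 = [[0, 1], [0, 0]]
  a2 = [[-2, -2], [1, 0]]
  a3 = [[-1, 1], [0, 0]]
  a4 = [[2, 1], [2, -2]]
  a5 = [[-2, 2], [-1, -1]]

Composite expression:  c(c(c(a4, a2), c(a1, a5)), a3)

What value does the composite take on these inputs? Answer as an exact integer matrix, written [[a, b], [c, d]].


c(a4, a2) = [[-3, -4], [-6, -4]]
c(a1, a5) = [[-1, -1], [0, 0]]
c(c(a4, a2), c(a1, a5)) = [[3, 3], [6, 6]]
c(c(c(a4, a2), c(a1, a5)), a3) = [[-3, 3], [-6, 6]]

[[-3, 3], [-6, 6]]


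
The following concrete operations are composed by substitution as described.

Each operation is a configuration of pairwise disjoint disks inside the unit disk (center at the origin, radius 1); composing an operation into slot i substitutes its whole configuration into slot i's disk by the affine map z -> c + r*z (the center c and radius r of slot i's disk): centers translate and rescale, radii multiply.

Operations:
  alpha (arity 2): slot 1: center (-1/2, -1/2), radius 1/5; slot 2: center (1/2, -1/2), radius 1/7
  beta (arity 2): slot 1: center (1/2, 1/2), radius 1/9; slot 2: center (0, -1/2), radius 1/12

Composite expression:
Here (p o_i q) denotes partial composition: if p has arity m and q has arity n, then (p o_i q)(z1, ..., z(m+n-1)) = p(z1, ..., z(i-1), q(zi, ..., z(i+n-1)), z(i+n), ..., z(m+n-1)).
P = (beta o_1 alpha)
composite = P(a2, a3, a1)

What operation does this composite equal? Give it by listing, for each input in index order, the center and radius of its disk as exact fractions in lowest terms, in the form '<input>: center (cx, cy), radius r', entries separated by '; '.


a1: center (0, -1/2), radius 1/12; a2: center (4/9, 4/9), radius 1/45; a3: center (5/9, 4/9), radius 1/63


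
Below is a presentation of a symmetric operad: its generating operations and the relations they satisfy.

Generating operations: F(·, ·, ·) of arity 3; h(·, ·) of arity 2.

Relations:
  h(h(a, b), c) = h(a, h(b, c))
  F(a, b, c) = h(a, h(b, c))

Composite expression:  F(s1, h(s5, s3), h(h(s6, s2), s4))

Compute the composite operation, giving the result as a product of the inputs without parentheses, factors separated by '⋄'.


s1 ⋄ s5 ⋄ s3 ⋄ s6 ⋄ s2 ⋄ s4

All parenthesizations of F agree; list the s-inputs left to right.
h(s5, s3) collapses to s5 ⋄ s3
h(s6, s2) collapses to s6 ⋄ s2
h(h(s6, s2), s4) collapses to s6 ⋄ s2 ⋄ s4
F(s1, h(s5, s3), h(h(s6, s2), s4)) collapses to s1 ⋄ s5 ⋄ s3 ⋄ s6 ⋄ s2 ⋄ s4


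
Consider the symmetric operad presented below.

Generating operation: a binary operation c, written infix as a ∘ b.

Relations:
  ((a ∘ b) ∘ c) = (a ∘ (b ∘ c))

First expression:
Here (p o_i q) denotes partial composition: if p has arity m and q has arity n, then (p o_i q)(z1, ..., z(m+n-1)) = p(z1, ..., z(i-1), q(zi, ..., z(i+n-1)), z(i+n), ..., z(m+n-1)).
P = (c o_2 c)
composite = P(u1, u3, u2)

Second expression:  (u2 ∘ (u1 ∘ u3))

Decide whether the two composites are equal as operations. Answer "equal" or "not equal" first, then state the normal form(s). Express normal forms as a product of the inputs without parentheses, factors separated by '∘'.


not equal; the first gives u1 ∘ u3 ∘ u2 and the second u2 ∘ u1 ∘ u3

In normal form, the first expression is u1 ∘ u3 ∘ u2
In normal form, the second expression is u2 ∘ u1 ∘ u3
Different reductions; not equal.


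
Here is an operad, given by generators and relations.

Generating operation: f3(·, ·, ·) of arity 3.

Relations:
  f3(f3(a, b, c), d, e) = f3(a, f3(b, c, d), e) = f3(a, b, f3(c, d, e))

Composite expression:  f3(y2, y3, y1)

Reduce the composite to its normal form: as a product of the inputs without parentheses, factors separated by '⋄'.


Every regrouping of f3 is equal, so read the y-inputs in written order.
f3(y2, y3, y1) flattens to y2 ⋄ y3 ⋄ y1

y2 ⋄ y3 ⋄ y1


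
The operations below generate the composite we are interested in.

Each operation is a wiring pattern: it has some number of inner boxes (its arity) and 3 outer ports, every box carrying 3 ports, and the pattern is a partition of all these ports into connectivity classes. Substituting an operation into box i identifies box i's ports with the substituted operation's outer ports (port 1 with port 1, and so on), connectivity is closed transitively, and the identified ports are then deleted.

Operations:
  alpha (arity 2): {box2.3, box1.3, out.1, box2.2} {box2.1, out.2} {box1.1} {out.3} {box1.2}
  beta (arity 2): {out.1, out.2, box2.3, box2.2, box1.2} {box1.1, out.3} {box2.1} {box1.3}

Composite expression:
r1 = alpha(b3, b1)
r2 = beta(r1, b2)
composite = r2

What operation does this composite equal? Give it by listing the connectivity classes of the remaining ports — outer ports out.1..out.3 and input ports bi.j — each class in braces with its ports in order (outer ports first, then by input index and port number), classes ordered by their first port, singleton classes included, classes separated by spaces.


{out.1, out.2, b1.1, b2.2, b2.3} {out.3, b1.2, b1.3, b3.3} {b2.1} {b3.1} {b3.2}

After gluing at beta, chains via deleted ports link the b-ports.
alpha over (b3, b1) gives {out.1, b1.2, b1.3, b3.3} {out.2, b1.1} {out.3} {b3.1} {b3.2}, out.j being that stage's outer ports
beta over (b3, b1, b2) gives {out.1, out.2, b1.1, b2.2, b2.3} {out.3, b1.2, b1.3, b3.3} {b2.1} {b3.1} {b3.2}, out.j being that stage's outer ports


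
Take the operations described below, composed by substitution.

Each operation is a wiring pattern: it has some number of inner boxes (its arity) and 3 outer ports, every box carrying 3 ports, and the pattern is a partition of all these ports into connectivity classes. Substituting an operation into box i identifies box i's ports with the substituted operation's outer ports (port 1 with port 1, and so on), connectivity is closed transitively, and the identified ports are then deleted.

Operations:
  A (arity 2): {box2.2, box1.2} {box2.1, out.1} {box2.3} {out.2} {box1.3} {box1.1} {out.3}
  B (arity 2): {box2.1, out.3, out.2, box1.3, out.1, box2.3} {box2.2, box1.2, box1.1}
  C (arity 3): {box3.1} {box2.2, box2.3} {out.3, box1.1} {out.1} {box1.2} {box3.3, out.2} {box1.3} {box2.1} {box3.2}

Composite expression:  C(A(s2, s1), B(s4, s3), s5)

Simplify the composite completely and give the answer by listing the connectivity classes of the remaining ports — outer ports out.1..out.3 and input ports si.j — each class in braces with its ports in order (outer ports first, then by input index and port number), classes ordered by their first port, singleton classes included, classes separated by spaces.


{out.1} {out.2, s5.3} {out.3, s1.1} {s1.2, s2.2} {s1.3} {s2.1} {s2.3} {s3.1, s3.3, s4.3} {s3.2, s4.1, s4.2} {s5.1} {s5.2}

Connectivity passes through glued C-boundaries; trace each wire chain.
the subtree at A composes to {out.1, s1.1} {out.2} {out.3} {s1.2, s2.2} {s1.3} {s2.1} {s2.3} on (s2, s1); out.j = own outer ports
the subtree at B composes to {out.1, out.2, out.3, s3.1, s3.3, s4.3} {s3.2, s4.1, s4.2} on (s4, s3); out.j = own outer ports
the subtree at C composes to {out.1} {out.2, s5.3} {out.3, s1.1} {s1.2, s2.2} {s1.3} {s2.1} {s2.3} {s3.1, s3.3, s4.3} {s3.2, s4.1, s4.2} {s5.1} {s5.2} on (s2, s1, s4, s3, s5); out.j = own outer ports


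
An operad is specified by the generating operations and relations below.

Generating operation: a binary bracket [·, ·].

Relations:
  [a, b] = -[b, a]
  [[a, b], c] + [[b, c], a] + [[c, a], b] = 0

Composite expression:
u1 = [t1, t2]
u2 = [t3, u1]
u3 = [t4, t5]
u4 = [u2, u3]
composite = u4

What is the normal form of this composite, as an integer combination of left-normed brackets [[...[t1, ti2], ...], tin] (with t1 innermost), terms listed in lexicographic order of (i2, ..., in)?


-[[[[t1, t2], t3], t4], t5] + [[[[t1, t2], t3], t5], t4]

Expand each bracket as ab - ba; the t1-initial words give the coefficients.
Composite bracket: [[t3, [t1, t2]], [t4, t5]]
Each bracket splits as ab - ba, giving 16 signed words (2^4 = 16).
Coefficients come from the t1-initial words:
  the word t1t2t3t4t5 carries sign -1 and contributes -[[[[t1, t2], t3], t4], t5]
  the word t1t2t3t5t4 carries sign +1 and contributes +[[[[t1, t2], t3], t5], t4]


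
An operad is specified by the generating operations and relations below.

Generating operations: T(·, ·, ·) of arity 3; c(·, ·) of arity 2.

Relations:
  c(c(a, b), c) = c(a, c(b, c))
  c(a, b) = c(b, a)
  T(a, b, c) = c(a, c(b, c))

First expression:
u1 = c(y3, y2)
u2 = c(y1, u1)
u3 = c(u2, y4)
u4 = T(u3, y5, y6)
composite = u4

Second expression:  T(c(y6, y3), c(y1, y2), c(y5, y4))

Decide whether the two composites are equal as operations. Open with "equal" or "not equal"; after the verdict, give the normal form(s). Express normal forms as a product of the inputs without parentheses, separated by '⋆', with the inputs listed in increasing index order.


equal; the common form is y1 ⋆ y2 ⋆ y3 ⋆ y4 ⋆ y5 ⋆ y6


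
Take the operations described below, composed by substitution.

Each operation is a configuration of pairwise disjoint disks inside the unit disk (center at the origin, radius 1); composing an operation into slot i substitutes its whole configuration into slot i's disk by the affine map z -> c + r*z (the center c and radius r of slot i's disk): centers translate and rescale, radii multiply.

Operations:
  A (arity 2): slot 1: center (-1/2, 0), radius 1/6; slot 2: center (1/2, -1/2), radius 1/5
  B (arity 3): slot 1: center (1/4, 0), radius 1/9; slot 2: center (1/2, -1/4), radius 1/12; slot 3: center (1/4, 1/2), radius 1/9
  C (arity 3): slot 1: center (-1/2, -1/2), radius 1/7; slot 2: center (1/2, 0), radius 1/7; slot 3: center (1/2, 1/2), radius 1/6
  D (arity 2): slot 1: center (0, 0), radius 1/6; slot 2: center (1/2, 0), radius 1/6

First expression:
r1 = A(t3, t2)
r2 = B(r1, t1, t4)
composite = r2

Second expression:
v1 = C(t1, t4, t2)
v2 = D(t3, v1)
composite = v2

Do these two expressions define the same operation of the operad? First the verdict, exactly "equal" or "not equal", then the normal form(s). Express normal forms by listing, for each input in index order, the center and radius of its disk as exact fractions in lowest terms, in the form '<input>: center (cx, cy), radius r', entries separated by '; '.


not equal; first: t1: center (1/2, -1/4), radius 1/12; t2: center (11/36, -1/18), radius 1/45; t3: center (7/36, 0), radius 1/54; t4: center (1/4, 1/2), radius 1/9; second: t1: center (5/12, -1/12), radius 1/42; t2: center (7/12, 1/12), radius 1/36; t3: center (0, 0), radius 1/6; t4: center (7/12, 0), radius 1/42


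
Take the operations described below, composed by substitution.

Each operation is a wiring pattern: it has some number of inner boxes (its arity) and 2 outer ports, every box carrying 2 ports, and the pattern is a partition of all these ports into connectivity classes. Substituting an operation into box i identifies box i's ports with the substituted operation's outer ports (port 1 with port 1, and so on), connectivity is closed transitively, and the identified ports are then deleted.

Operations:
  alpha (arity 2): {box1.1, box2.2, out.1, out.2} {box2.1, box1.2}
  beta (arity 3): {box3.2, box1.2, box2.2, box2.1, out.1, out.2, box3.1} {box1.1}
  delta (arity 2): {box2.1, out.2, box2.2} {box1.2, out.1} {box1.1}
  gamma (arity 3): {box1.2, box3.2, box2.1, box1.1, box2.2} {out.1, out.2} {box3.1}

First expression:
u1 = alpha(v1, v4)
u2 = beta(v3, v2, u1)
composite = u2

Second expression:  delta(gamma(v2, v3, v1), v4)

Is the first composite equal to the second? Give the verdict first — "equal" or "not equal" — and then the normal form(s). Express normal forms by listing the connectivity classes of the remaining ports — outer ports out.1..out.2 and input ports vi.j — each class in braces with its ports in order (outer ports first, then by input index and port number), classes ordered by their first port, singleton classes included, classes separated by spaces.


not equal; the first gives {out.1, out.2, v1.1, v2.1, v2.2, v3.2, v4.2} {v1.2, v4.1} {v3.1} and the second {out.1} {out.2, v4.1, v4.2} {v1.1} {v1.2, v2.1, v2.2, v3.1, v3.2}

In normal form, the first expression is {out.1, out.2, v1.1, v2.1, v2.2, v3.2, v4.2} {v1.2, v4.1} {v3.1}
In normal form, the second expression is {out.1} {out.2, v4.1, v4.2} {v1.1} {v1.2, v2.1, v2.2, v3.1, v3.2}
Different reductions; not equal.


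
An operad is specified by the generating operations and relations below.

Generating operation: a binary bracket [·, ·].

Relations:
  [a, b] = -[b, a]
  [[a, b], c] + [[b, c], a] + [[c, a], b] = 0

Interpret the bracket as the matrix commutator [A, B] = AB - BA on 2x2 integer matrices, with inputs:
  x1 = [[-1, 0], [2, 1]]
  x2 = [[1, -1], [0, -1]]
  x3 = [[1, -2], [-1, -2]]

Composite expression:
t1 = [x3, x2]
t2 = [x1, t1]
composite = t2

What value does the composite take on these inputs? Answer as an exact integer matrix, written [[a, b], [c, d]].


[x3, x2] = [[-1, 1], [-2, 1]]
[x1, [x3, x2]] = [[-2, -2], [-8, 2]]

[[-2, -2], [-8, 2]]


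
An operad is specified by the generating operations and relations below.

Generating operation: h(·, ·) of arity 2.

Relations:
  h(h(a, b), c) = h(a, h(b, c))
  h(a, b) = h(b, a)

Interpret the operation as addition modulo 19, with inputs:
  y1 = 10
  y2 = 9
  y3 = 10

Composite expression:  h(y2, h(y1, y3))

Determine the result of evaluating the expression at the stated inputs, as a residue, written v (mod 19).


10 (mod 19)

h(y1, y3) = 1
h(y2, h(y1, y3)) = 10


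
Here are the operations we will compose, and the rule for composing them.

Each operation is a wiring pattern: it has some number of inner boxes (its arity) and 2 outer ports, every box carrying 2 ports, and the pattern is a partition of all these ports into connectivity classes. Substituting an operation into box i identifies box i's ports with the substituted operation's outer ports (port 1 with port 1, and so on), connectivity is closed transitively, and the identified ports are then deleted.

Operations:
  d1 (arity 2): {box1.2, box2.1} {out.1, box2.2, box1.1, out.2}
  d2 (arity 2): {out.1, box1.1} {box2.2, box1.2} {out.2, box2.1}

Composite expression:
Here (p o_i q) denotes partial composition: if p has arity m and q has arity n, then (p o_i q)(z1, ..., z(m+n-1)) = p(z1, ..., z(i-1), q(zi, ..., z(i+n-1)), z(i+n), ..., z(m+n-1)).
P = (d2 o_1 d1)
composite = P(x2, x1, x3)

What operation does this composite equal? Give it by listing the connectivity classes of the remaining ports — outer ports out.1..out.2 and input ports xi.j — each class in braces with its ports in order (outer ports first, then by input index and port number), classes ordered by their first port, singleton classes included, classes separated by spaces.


{out.1, x1.2, x2.1, x3.2} {out.2, x3.1} {x1.1, x2.2}


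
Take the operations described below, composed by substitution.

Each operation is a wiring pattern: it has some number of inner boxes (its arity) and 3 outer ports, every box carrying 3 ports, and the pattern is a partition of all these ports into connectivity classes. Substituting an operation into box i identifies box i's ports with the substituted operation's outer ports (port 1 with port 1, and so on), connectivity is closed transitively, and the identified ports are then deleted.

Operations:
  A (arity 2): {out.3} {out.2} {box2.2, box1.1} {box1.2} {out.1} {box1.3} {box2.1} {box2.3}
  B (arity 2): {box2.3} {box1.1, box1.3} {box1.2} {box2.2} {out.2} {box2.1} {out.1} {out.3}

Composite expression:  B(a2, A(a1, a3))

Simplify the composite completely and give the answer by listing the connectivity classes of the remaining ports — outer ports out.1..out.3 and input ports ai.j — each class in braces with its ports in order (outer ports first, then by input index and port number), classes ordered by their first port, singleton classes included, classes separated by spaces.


{out.1} {out.2} {out.3} {a1.1, a3.2} {a1.2} {a1.3} {a2.1, a2.3} {a2.2} {a3.1} {a3.3}

Treat the ports identified at B as solder joints: merge, then drop.
composing A on (a1, a3), with out.j its own outer ports: {out.1} {out.2} {out.3} {a1.1, a3.2} {a1.2} {a1.3} {a3.1} {a3.3}
composing B on (a2, a1, a3), with out.j its own outer ports: {out.1} {out.2} {out.3} {a1.1, a3.2} {a1.2} {a1.3} {a2.1, a2.3} {a2.2} {a3.1} {a3.3}


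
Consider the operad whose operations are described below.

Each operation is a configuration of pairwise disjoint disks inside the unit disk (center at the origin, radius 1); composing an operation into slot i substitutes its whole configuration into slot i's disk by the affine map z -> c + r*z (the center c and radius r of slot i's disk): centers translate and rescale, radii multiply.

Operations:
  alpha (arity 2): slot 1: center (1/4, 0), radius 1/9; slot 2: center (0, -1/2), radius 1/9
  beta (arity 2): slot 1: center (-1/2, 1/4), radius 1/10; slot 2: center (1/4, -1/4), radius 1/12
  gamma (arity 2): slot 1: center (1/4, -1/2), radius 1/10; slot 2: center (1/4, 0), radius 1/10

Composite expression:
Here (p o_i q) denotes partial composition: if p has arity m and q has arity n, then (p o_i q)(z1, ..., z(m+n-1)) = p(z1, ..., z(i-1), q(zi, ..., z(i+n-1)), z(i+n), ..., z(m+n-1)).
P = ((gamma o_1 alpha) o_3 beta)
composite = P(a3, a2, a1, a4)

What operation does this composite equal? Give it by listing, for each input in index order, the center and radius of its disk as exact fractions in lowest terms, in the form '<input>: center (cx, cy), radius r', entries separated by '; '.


a1: center (1/5, 1/40), radius 1/100; a2: center (1/4, -11/20), radius 1/90; a3: center (11/40, -1/2), radius 1/90; a4: center (11/40, -1/40), radius 1/120


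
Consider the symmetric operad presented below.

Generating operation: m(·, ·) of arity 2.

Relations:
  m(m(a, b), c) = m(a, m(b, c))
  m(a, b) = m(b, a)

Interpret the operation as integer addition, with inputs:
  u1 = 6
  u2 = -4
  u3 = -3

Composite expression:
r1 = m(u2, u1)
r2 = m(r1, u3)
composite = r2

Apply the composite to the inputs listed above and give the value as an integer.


-1


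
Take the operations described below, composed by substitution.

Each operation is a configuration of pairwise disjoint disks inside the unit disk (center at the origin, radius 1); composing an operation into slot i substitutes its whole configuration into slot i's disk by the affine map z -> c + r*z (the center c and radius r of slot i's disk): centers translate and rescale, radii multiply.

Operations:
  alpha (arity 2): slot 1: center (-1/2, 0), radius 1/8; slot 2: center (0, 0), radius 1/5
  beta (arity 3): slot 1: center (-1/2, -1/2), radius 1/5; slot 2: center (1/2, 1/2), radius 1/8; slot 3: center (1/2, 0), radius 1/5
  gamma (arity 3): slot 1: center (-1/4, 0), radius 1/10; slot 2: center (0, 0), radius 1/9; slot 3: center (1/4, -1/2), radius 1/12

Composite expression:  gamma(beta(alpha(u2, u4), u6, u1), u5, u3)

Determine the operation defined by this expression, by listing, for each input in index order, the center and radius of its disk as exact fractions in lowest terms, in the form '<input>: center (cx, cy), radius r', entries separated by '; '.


u1: center (-1/5, 0), radius 1/50; u2: center (-31/100, -1/20), radius 1/400; u3: center (1/4, -1/2), radius 1/12; u4: center (-3/10, -1/20), radius 1/250; u5: center (0, 0), radius 1/9; u6: center (-1/5, 1/20), radius 1/80

Each u-disk chains the slot maps above it in gamma; radii multiply.
input u2: composing its 3 substitution steps yields center (-31/100, -1/20), radius 1/400
input u4: composing its 3 substitution steps yields center (-3/10, -1/20), radius 1/250
input u6: composing its 2 substitution steps yields center (-1/5, 1/20), radius 1/80
input u1: composing its 2 substitution steps yields center (-1/5, 0), radius 1/50
input u5: composing its 1 substitution step yields center (0, 0), radius 1/9
input u3: composing its 1 substitution step yields center (1/4, -1/2), radius 1/12


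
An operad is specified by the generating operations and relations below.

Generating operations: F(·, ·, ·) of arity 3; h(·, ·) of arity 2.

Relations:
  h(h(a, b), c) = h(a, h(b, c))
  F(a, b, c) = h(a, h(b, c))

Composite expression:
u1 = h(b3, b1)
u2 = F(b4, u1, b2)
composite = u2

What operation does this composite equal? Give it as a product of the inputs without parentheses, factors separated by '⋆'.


b4 ⋆ b3 ⋆ b1 ⋆ b2

All parenthesizations of F agree; list the b-inputs left to right.
h(b3, b1) reduces to b3 ⋆ b1
F(b4, h(b3, b1), b2) reduces to b4 ⋆ b3 ⋆ b1 ⋆ b2


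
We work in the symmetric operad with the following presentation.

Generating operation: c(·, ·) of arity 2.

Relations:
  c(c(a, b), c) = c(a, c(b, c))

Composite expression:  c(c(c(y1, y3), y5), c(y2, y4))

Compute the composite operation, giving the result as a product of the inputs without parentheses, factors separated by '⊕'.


Key point: c is associative — brackets drop, the y-order remains.
c(y1, y3) collapses to y1 ⊕ y3
c(c(y1, y3), y5) collapses to y1 ⊕ y3 ⊕ y5
c(y2, y4) collapses to y2 ⊕ y4
c(c(c(y1, y3), y5), c(y2, y4)) collapses to y1 ⊕ y3 ⊕ y5 ⊕ y2 ⊕ y4

y1 ⊕ y3 ⊕ y5 ⊕ y2 ⊕ y4


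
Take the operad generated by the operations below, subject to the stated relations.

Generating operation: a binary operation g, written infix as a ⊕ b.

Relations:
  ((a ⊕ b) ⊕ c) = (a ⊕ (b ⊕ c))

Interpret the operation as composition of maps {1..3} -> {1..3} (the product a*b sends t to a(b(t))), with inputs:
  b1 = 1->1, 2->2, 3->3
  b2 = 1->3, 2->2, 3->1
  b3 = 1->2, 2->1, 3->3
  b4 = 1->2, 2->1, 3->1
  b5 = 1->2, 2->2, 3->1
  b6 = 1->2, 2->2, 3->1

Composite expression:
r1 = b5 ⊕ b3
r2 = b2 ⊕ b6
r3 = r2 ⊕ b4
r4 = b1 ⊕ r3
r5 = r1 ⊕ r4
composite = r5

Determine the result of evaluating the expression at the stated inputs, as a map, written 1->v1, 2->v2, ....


(b5 ⊕ b3) = 1->2, 2->2, 3->1
(b2 ⊕ b6) = 1->2, 2->2, 3->3
((b2 ⊕ b6) ⊕ b4) = 1->2, 2->2, 3->2
(b1 ⊕ ((b2 ⊕ b6) ⊕ b4)) = 1->2, 2->2, 3->2
((b5 ⊕ b3) ⊕ (b1 ⊕ ((b2 ⊕ b6) ⊕ b4))) = 1->2, 2->2, 3->2

1->2, 2->2, 3->2


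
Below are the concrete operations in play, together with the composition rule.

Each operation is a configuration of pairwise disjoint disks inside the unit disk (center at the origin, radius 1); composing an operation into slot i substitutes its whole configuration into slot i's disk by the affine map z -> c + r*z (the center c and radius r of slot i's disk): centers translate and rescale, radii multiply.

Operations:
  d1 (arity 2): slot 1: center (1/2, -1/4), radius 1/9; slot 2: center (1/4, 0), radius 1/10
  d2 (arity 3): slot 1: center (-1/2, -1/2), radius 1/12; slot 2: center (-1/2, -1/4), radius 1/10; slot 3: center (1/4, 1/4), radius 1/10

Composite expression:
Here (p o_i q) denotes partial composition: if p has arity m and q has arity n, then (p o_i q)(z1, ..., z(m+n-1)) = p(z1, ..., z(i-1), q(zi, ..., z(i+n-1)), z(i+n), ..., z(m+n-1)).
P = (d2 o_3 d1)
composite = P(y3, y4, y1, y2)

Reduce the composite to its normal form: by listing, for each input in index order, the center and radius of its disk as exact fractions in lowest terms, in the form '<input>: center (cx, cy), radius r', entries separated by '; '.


y1: center (3/10, 9/40), radius 1/90; y2: center (11/40, 1/4), radius 1/100; y3: center (-1/2, -1/2), radius 1/12; y4: center (-1/2, -1/4), radius 1/10

Below d2, radii multiply path by path; the y-disk centers shift.
y3: after 1 affine step, its disk has center (-1/2, -1/2), radius 1/12
y4: after 1 affine step, its disk has center (-1/2, -1/4), radius 1/10
y1: after 2 affine steps, its disk has center (3/10, 9/40), radius 1/90
y2: after 2 affine steps, its disk has center (11/40, 1/4), radius 1/100


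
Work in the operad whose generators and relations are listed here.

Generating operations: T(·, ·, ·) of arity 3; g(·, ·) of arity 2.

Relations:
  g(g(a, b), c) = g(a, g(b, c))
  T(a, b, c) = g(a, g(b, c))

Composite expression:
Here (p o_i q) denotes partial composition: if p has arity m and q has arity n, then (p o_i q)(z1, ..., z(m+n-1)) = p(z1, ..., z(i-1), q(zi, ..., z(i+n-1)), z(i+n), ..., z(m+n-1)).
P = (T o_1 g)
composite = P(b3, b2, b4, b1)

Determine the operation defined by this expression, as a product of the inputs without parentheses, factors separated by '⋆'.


b3 ⋆ b2 ⋆ b4 ⋆ b1

Associativity of T dissolves the nesting; only the b-input order survives.
g(b3, b2) reduces to b3 ⋆ b2
T(g(b3, b2), b4, b1) reduces to b3 ⋆ b2 ⋆ b4 ⋆ b1


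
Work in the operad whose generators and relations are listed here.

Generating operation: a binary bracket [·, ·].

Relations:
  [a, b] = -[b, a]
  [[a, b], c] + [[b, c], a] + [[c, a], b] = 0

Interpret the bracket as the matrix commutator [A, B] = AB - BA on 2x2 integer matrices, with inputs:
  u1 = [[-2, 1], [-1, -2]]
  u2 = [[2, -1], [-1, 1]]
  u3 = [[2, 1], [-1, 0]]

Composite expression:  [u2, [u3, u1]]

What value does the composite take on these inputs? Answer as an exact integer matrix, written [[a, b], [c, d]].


[[0, 2], [-2, 0]]

[u3, u1] = [[0, 2], [2, 0]]
[u2, [u3, u1]] = [[0, 2], [-2, 0]]


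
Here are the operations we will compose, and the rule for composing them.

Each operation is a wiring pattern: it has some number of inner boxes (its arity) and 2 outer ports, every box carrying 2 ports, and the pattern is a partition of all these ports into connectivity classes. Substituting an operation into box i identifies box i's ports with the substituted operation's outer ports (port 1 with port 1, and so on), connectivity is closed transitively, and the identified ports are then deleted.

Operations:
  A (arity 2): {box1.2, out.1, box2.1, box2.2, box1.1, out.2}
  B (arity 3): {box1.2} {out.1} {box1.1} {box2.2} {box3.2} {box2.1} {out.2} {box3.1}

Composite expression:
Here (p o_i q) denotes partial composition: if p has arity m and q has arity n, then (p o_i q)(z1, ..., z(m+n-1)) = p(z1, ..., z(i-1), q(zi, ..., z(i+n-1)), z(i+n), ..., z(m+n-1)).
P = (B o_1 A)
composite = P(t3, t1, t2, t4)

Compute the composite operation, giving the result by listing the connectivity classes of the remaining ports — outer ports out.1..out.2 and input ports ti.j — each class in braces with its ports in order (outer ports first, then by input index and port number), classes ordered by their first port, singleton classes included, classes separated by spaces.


{out.1} {out.2} {t1.1, t1.2, t3.1, t3.2} {t2.1} {t2.2} {t4.1} {t4.2}

Substituting into B glues patterns; closure does the rest.
through A, on inputs (t3, t1): {out.1, out.2, t1.1, t1.2, t3.1, t3.2} (out.j = stage outer ports)
through B, on inputs (t3, t1, t2, t4): {out.1} {out.2} {t1.1, t1.2, t3.1, t3.2} {t2.1} {t2.2} {t4.1} {t4.2} (out.j = stage outer ports)


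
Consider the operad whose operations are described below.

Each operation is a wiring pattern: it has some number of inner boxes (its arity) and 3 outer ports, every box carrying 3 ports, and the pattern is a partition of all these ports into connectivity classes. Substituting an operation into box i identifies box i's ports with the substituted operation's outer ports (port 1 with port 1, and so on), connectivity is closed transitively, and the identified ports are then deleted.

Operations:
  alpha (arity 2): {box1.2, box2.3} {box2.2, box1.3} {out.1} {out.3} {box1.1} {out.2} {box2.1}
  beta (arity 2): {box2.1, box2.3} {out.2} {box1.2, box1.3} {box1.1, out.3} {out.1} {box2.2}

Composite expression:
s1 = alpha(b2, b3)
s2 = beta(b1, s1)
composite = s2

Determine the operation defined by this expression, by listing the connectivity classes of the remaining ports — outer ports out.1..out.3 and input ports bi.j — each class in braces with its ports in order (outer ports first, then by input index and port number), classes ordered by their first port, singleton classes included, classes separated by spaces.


Treat the ports identified at beta as solder joints: merge, then drop.
the subtree at alpha composes to {out.1} {out.2} {out.3} {b2.1} {b2.2, b3.3} {b2.3, b3.2} {b3.1} on (b2, b3); out.j = own outer ports
the subtree at beta composes to {out.1} {out.2} {out.3, b1.1} {b1.2, b1.3} {b2.1} {b2.2, b3.3} {b2.3, b3.2} {b3.1} on (b1, b2, b3); out.j = own outer ports

{out.1} {out.2} {out.3, b1.1} {b1.2, b1.3} {b2.1} {b2.2, b3.3} {b2.3, b3.2} {b3.1}


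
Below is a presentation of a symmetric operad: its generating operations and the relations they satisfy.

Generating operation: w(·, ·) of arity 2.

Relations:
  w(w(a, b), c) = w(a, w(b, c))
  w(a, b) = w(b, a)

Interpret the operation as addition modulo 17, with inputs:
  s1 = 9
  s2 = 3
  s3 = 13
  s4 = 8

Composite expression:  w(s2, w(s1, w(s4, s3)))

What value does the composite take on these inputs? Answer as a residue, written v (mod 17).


16 (mod 17)

w(s4, s3) = 4
w(s1, w(s4, s3)) = 13
w(s2, w(s1, w(s4, s3))) = 16


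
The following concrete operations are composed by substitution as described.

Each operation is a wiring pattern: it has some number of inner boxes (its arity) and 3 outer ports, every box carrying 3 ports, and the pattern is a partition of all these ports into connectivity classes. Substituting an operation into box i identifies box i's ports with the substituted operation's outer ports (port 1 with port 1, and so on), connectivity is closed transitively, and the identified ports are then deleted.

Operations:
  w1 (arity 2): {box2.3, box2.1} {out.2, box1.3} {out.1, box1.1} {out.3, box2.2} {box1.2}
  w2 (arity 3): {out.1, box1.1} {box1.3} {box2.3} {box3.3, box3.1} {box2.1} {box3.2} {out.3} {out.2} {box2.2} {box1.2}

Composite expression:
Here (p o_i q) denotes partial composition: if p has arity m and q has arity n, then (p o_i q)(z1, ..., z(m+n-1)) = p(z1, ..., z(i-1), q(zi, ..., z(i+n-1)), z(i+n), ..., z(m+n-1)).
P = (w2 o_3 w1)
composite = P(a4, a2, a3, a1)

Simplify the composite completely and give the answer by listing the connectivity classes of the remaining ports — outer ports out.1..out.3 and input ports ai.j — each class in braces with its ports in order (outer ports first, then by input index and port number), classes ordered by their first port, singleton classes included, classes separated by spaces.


Two ports join when wires chain via w2-identified ports.
through w1, on inputs (a3, a1): {out.1, a3.1} {out.2, a3.3} {out.3, a1.2} {a1.1, a1.3} {a3.2} (out.j = stage outer ports)
through w2, on inputs (a4, a2, a3, a1): {out.1, a4.1} {out.2} {out.3} {a1.1, a1.3} {a1.2, a3.1} {a2.1} {a2.2} {a2.3} {a3.2} {a3.3} {a4.2} {a4.3} (out.j = stage outer ports)

{out.1, a4.1} {out.2} {out.3} {a1.1, a1.3} {a1.2, a3.1} {a2.1} {a2.2} {a2.3} {a3.2} {a3.3} {a4.2} {a4.3}


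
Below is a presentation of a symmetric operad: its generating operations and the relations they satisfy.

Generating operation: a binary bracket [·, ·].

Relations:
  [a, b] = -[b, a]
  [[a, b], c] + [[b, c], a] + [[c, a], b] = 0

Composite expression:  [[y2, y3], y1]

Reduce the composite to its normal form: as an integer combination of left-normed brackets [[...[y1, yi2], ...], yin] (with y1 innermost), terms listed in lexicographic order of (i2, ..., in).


-[[y1, y2], y3] + [[y1, y3], y2]

Left-normed coefficients sit on the y1-initial expansion words.
Composite bracket: [[y2, y3], y1]
Full expansion: 4 signed words from ab - ba (2^2 = 4).
Keep just the words that open with y1:
  the word y1y2y3 carries sign -1 and contributes -[[y1, y2], y3]
  the word y1y3y2 carries sign +1 and contributes +[[y1, y3], y2]


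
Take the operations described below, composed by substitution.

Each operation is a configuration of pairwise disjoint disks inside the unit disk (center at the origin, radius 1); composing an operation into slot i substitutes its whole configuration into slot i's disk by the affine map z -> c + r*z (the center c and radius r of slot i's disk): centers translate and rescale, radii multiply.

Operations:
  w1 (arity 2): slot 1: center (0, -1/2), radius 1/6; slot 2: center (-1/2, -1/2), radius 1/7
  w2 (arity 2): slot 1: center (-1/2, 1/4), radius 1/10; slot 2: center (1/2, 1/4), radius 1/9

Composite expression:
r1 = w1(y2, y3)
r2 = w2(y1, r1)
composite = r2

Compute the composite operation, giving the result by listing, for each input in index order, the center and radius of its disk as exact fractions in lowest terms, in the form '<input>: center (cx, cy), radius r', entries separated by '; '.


y1: center (-1/2, 1/4), radius 1/10; y2: center (1/2, 7/36), radius 1/54; y3: center (4/9, 7/36), radius 1/63


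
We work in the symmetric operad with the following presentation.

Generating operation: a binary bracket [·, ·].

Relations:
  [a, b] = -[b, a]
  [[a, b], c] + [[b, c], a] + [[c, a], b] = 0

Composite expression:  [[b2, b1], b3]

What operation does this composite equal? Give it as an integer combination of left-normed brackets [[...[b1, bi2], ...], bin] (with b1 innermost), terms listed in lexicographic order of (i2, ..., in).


-[[b1, b2], b3]

Expand each bracket as ab - ba; the b1-initial words give the coefficients.
Composite bracket: [[b2, b1], b3]
Full expansion: 4 signed words from ab - ba (2^2 = 4).
Coefficients come from the b1-initial words:
  the word b1b2b3 carries sign -1 and contributes -[[b1, b2], b3]


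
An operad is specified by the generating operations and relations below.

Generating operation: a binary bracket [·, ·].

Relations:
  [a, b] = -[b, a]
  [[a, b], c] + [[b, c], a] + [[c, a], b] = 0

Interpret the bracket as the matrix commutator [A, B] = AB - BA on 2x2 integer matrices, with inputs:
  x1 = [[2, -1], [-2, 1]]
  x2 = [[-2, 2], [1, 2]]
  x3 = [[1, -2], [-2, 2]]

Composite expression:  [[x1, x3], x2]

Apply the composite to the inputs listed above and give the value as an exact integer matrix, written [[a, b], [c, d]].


[[-11, -20], [-12, 11]]

[x1, x3] = [[-2, -3], [4, 2]]
[[x1, x3], x2] = [[-11, -20], [-12, 11]]


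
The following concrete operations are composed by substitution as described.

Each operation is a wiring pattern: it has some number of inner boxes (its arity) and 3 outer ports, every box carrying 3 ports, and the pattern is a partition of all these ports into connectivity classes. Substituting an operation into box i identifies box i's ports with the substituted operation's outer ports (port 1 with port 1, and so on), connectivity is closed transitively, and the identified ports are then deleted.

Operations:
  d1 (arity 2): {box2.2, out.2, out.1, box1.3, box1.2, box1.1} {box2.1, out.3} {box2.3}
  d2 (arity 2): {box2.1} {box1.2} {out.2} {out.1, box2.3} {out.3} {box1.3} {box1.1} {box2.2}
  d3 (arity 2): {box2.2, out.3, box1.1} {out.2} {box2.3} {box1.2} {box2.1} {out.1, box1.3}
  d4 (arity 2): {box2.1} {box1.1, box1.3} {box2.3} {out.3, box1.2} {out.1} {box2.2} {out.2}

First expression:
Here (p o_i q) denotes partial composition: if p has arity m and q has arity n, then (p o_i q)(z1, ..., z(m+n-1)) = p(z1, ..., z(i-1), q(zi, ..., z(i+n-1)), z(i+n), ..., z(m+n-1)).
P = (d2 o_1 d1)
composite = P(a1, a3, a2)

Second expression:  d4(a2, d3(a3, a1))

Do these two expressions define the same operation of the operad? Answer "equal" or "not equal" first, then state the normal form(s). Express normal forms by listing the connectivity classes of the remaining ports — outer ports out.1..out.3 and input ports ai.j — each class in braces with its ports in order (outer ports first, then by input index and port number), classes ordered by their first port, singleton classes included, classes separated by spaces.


The first expression reduces to {out.1, a2.3} {out.2} {out.3} {a1.1, a1.2, a1.3, a3.2} {a2.1} {a2.2} {a3.1} {a3.3}
The second expression reduces to {out.1} {out.2} {out.3, a2.2} {a1.1} {a1.2, a3.1} {a1.3} {a2.1, a2.3} {a3.2} {a3.3}
The forms do not match — not equal.

not equal; first: {out.1, a2.3} {out.2} {out.3} {a1.1, a1.2, a1.3, a3.2} {a2.1} {a2.2} {a3.1} {a3.3}; second: {out.1} {out.2} {out.3, a2.2} {a1.1} {a1.2, a3.1} {a1.3} {a2.1, a2.3} {a3.2} {a3.3}
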